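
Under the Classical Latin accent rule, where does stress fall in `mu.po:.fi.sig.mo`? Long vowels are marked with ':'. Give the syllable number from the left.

Classical Latin: stress the penult if heavy (long vowel or closed), else the antepenult.
Weights: 3 fi L, 4 sig H, 5 mo L.
The penult (syllable 4, sig) is heavy, so it takes stress.
Stress on syllable 4: mu.po:.fi.ˈsig.mo.

4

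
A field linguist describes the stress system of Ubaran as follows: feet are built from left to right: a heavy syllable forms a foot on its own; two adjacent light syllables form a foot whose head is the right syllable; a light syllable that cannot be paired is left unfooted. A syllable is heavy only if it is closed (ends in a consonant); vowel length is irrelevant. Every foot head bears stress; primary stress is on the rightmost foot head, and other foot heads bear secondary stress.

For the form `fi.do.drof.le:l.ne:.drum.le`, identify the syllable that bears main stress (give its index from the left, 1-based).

Weights: 1 fi L, 2 do L, 3 drof H, 4 le:l H, 5 ne: L, 6 drum H, 7 le L.
Parse left to right (heavy = foot alone; LL = one foot; stranded L unfooted): (fi.ˈdo) (ˈdrof) (ˈle:l) ne: (ˈdrum) le.
Foot heads: 2, 3, 4, 6.
Primary stress on the rightmost head = syllable 6.
Primary stress: syllable 6 → fi.do.drof.le:l.ne:.ˈdrum.le.

6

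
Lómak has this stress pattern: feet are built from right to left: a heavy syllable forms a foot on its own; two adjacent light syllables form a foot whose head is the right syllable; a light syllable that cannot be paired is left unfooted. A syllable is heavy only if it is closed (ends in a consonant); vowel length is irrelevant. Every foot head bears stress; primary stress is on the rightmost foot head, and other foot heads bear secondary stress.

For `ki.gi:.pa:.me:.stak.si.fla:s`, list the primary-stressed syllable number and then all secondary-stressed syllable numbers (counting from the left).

primary 7, secondary 2, 4, 5

Weights: 1 ki L, 2 gi: L, 3 pa: L, 4 me: L, 5 stak H, 6 si L, 7 fla:s H.
Parse right to left (heavy = foot alone; LL = one foot; stranded L unfooted): (ki.ˈgi:) (pa:.ˈme:) (ˈstak) si (ˈfla:s).
Foot heads: 2, 4, 5, 7.
Primary stress on the rightmost head = syllable 7.
Secondary stress on 2, 4, 5: ki.ˌgi:.pa:.ˌme:.ˌstak.si.ˈfla:s.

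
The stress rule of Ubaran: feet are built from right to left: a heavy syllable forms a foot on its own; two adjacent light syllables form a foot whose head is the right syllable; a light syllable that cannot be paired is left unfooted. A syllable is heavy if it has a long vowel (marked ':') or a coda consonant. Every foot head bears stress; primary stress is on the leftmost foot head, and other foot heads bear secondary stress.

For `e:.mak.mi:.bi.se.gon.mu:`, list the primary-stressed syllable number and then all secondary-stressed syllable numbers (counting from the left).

Weights: 1 e: H, 2 mak H, 3 mi: H, 4 bi L, 5 se L, 6 gon H, 7 mu: H.
Parse right to left (heavy = foot alone; LL = one foot; stranded L unfooted): (ˈe:) (ˈmak) (ˈmi:) (bi.ˈse) (ˈgon) (ˈmu:).
Foot heads: 1, 2, 3, 5, 6, 7.
Primary stress on the leftmost head = syllable 1.
Secondary stress on 2, 3, 5, 6, 7: ˈe:.ˌmak.ˌmi:.bi.ˌse.ˌgon.ˌmu:.

primary 1, secondary 2, 3, 5, 6, 7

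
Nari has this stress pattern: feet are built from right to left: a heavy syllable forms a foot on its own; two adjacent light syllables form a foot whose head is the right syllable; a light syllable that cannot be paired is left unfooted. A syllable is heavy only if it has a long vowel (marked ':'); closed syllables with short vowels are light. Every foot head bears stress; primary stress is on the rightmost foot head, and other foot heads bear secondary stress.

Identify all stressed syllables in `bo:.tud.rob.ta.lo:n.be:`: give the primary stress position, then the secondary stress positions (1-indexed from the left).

Weights: 1 bo: H, 2 tud L, 3 rob L, 4 ta L, 5 lo:n H, 6 be: H.
Parse right to left (heavy = foot alone; LL = one foot; stranded L unfooted): (ˈbo:) tud (rob.ˈta) (ˈlo:n) (ˈbe:).
Foot heads: 1, 4, 5, 6.
Primary stress on the rightmost head = syllable 6.
Secondary stress on 1, 4, 5: ˌbo:.tud.rob.ˌta.ˌlo:n.ˈbe:.

primary 6, secondary 1, 4, 5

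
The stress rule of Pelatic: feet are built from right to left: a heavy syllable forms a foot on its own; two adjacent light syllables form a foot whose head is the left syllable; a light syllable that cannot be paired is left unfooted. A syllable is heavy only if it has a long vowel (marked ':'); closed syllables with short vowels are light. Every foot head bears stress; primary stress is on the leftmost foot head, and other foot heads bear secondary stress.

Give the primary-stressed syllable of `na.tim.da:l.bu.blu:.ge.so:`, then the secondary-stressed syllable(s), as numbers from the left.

Weights: 1 na L, 2 tim L, 3 da:l H, 4 bu L, 5 blu: H, 6 ge L, 7 so: H.
Parse right to left (heavy = foot alone; LL = one foot; stranded L unfooted): (ˈna.tim) (ˈda:l) bu (ˈblu:) ge (ˈso:).
Foot heads: 1, 3, 5, 7.
Primary stress on the leftmost head = syllable 1.
Secondary stress on 3, 5, 7: ˈna.tim.ˌda:l.bu.ˌblu:.ge.ˌso:.

primary 1, secondary 3, 5, 7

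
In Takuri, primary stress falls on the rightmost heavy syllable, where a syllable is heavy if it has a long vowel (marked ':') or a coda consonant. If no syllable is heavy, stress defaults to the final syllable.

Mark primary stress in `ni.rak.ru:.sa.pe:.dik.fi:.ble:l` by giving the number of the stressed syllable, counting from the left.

8

Weights: 1 ni L, 2 rak H, 3 ru: H, 4 sa L, 5 pe: H, 6 dik H, 7 fi: H, 8 ble:l H.
Heavy syllables in the domain: 2, 3, 5, 6, 7, 8. The rightmost is syllable 8 (ble:l).
Primary stress: syllable 8 → ni.rak.ru:.sa.pe:.dik.fi:.ˈble:l.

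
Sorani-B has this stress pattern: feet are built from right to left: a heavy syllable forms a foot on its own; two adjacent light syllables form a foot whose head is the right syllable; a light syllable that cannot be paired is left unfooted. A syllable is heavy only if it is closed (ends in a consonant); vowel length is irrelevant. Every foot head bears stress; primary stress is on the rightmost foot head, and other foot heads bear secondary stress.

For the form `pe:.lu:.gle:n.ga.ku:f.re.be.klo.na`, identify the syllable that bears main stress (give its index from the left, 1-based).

Weights: 1 pe: L, 2 lu: L, 3 gle:n H, 4 ga L, 5 ku:f H, 6 re L, 7 be L, 8 klo L, 9 na L.
Parse right to left (heavy = foot alone; LL = one foot; stranded L unfooted): (pe:.ˈlu:) (ˈgle:n) ga (ˈku:f) (re.ˈbe) (klo.ˈna).
Foot heads: 2, 3, 5, 7, 9.
Primary stress on the rightmost head = syllable 9.
Primary stress: syllable 9 → pe:.lu:.gle:n.ga.ku:f.re.be.klo.ˈna.

9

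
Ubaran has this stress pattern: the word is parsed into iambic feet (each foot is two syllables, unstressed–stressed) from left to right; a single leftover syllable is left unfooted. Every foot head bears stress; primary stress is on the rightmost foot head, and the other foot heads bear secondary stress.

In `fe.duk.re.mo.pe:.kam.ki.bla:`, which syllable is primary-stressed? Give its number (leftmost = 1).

Parse left to right into iambic (σˈσ) feet: (fe.ˈduk) (re.ˈmo) (pe:.ˈkam) (ki.ˈbla:).
Foot heads (stressed positions): 2, 4, 6, 8.
End Rule Rightmost: primary stress on the rightmost head = syllable 8.
Primary stress: syllable 8 → fe.duk.re.mo.pe:.kam.ki.ˈbla:.

8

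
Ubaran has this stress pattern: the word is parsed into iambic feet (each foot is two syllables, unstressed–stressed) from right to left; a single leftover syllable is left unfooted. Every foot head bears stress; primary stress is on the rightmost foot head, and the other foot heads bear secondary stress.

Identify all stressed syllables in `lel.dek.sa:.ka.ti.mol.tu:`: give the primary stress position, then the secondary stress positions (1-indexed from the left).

Parse right to left into iambic (σˈσ) feet: lel (dek.ˈsa:) (ka.ˈti) (mol.ˈtu:). Syllable 1 is left unfooted.
Foot heads (stressed positions): 3, 5, 7.
End Rule Rightmost: primary stress on the rightmost head = syllable 7.
Secondary stress on 3, 5: lel.dek.ˌsa:.ka.ˌti.mol.ˈtu:.

primary 7, secondary 3, 5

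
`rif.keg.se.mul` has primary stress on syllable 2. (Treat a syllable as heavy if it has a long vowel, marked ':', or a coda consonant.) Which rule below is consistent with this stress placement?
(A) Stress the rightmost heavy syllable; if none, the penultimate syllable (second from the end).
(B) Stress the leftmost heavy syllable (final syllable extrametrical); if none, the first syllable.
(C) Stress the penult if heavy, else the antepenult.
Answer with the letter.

C

Rule A → syllable 4 (observed: 2).
Rule B → syllable 1 (observed: 2).
Rule C → syllable 2 ✓.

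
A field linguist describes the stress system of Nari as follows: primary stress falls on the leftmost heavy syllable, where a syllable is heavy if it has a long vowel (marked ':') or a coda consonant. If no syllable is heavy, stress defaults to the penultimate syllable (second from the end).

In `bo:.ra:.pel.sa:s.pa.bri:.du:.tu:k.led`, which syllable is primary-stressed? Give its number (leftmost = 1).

1

Weights: 1 bo: H, 2 ra: H, 3 pel H, 4 sa:s H, 5 pa L, 6 bri: H, 7 du: H, 8 tu:k H, 9 led H.
Heavy syllables in the domain: 1, 2, 3, 4, 6, 7, 8, 9. The leftmost is syllable 1 (bo:).
Primary stress: syllable 1 → ˈbo:.ra:.pel.sa:s.pa.bri:.du:.tu:k.led.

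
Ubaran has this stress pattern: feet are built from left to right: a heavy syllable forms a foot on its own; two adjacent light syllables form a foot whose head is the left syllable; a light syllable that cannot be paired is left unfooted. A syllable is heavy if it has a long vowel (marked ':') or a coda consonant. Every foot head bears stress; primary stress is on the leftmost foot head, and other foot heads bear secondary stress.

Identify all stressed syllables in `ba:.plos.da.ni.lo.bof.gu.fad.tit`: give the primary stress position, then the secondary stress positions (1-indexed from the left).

Weights: 1 ba: H, 2 plos H, 3 da L, 4 ni L, 5 lo L, 6 bof H, 7 gu L, 8 fad H, 9 tit H.
Parse left to right (heavy = foot alone; LL = one foot; stranded L unfooted): (ˈba:) (ˈplos) (ˈda.ni) lo (ˈbof) gu (ˈfad) (ˈtit).
Foot heads: 1, 2, 3, 6, 8, 9.
Primary stress on the leftmost head = syllable 1.
Secondary stress on 2, 3, 6, 8, 9: ˈba:.ˌplos.ˌda.ni.lo.ˌbof.gu.ˌfad.ˌtit.

primary 1, secondary 2, 3, 6, 8, 9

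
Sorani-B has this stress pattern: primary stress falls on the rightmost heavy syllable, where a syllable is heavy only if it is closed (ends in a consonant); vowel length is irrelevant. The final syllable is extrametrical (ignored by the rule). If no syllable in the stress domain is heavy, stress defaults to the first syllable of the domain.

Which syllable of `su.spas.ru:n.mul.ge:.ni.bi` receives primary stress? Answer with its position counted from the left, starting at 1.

The final syllable (7, bi) is extrametrical; the stress domain is syllables 1–6.
Weights: 1 su L, 2 spas H, 3 ru:n H, 4 mul H, 5 ge: L, 6 ni L.
Heavy syllables in the domain: 2, 3, 4. The rightmost is syllable 4 (mul).
Primary stress: syllable 4 → su.spas.ru:n.ˈmul.ge:.ni.bi.

4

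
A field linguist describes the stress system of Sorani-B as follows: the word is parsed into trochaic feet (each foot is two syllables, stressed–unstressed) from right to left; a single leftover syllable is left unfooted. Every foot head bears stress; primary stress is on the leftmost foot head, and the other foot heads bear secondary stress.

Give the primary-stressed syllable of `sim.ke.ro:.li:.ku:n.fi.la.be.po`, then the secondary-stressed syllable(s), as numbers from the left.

Parse right to left into trochaic (ˈσσ) feet: sim (ˈke.ro:) (ˈli:.ku:n) (ˈfi.la) (ˈbe.po). Syllable 1 is left unfooted.
Foot heads (stressed positions): 2, 4, 6, 8.
End Rule Leftmost: primary stress on the leftmost head = syllable 2.
Secondary stress on 4, 6, 8: sim.ˈke.ro:.ˌli:.ku:n.ˌfi.la.ˌbe.po.

primary 2, secondary 4, 6, 8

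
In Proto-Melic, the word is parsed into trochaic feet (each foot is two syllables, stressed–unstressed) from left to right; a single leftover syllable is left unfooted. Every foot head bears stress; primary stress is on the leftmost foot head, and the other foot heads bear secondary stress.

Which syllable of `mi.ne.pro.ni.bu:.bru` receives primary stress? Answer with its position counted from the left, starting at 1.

Parse left to right into trochaic (ˈσσ) feet: (ˈmi.ne) (ˈpro.ni) (ˈbu:.bru).
Foot heads (stressed positions): 1, 3, 5.
End Rule Leftmost: primary stress on the leftmost head = syllable 1.
Primary stress: syllable 1 → ˈmi.ne.pro.ni.bu:.bru.

1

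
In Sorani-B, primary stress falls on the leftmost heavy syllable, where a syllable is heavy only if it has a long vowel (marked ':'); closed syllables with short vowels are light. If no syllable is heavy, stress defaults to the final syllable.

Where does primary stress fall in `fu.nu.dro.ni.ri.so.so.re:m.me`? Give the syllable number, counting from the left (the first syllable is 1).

8

Weights: 1 fu L, 2 nu L, 3 dro L, 4 ni L, 5 ri L, 6 so L, 7 so L, 8 re:m H, 9 me L.
Heavy syllables in the domain: 8. The leftmost is syllable 8 (re:m).
Primary stress: syllable 8 → fu.nu.dro.ni.ri.so.so.ˈre:m.me.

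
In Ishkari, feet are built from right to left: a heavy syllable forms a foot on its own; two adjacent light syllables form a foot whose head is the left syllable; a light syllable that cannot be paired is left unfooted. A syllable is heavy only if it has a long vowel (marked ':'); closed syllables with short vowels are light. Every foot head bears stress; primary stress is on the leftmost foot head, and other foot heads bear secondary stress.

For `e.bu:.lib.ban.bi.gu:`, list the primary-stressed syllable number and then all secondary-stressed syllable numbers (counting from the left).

primary 2, secondary 4, 6

Weights: 1 e L, 2 bu: H, 3 lib L, 4 ban L, 5 bi L, 6 gu: H.
Parse right to left (heavy = foot alone; LL = one foot; stranded L unfooted): e (ˈbu:) lib (ˈban.bi) (ˈgu:).
Foot heads: 2, 4, 6.
Primary stress on the leftmost head = syllable 2.
Secondary stress on 4, 6: e.ˈbu:.lib.ˌban.bi.ˌgu:.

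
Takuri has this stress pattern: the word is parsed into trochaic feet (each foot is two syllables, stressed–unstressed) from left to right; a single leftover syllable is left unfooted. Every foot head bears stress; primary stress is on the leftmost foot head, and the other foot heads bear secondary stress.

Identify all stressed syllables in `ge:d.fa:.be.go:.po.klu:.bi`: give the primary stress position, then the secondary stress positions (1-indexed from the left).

primary 1, secondary 3, 5

Parse left to right into trochaic (ˈσσ) feet: (ˈge:d.fa:) (ˈbe.go:) (ˈpo.klu:) bi. Syllable 7 is left unfooted.
Foot heads (stressed positions): 1, 3, 5.
End Rule Leftmost: primary stress on the leftmost head = syllable 1.
Secondary stress on 3, 5: ˈge:d.fa:.ˌbe.go:.ˌpo.klu:.bi.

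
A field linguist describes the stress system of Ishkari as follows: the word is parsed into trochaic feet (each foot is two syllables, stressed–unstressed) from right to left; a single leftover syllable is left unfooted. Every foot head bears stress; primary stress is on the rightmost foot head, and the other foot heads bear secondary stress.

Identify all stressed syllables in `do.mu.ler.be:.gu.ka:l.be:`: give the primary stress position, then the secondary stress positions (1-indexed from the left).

primary 6, secondary 2, 4

Parse right to left into trochaic (ˈσσ) feet: do (ˈmu.ler) (ˈbe:.gu) (ˈka:l.be:). Syllable 1 is left unfooted.
Foot heads (stressed positions): 2, 4, 6.
End Rule Rightmost: primary stress on the rightmost head = syllable 6.
Secondary stress on 2, 4: do.ˌmu.ler.ˌbe:.gu.ˈka:l.be:.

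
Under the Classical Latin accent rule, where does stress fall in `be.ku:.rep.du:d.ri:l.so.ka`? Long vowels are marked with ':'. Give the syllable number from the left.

5

Classical Latin: stress the penult if heavy (long vowel or closed), else the antepenult.
Weights: 5 ri:l H, 6 so L, 7 ka L.
The penult (syllable 6, so) is light, so stress falls on the antepenult (syllable 5, ri:l).
Stress on syllable 5: be.ku:.rep.du:d.ˈri:l.so.ka.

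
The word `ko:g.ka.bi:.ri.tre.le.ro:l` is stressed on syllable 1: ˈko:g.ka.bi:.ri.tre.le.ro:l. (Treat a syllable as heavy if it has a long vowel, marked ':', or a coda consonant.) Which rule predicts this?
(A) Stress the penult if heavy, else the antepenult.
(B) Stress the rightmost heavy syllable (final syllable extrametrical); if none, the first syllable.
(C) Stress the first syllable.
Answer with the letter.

Rule A → syllable 5 (observed: 1).
Rule B → syllable 3 (observed: 1).
Rule C → syllable 1 ✓.

C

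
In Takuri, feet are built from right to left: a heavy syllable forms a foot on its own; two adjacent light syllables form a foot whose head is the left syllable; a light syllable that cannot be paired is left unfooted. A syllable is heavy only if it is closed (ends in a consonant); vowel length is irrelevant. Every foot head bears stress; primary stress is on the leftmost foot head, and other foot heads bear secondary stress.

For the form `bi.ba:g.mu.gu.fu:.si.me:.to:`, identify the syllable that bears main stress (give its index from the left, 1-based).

2

Weights: 1 bi L, 2 ba:g H, 3 mu L, 4 gu L, 5 fu: L, 6 si L, 7 me: L, 8 to: L.
Parse right to left (heavy = foot alone; LL = one foot; stranded L unfooted): bi (ˈba:g) (ˈmu.gu) (ˈfu:.si) (ˈme:.to:).
Foot heads: 2, 3, 5, 7.
Primary stress on the leftmost head = syllable 2.
Primary stress: syllable 2 → bi.ˈba:g.mu.gu.fu:.si.me:.to:.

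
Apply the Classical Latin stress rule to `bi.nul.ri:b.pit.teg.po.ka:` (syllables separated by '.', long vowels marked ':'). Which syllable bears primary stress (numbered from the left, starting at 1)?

Classical Latin: stress the penult if heavy (long vowel or closed), else the antepenult.
Weights: 5 teg H, 6 po L, 7 ka: H.
The penult (syllable 6, po) is light, so stress falls on the antepenult (syllable 5, teg).
Stress on syllable 5: bi.nul.ri:b.pit.ˈteg.po.ka:.

5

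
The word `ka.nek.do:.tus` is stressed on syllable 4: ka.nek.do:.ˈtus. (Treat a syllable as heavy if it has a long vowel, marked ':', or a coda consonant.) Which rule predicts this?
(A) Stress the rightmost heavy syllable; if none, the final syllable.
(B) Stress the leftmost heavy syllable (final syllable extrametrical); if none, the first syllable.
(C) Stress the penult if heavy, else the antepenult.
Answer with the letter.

Rule A → syllable 4 ✓.
Rule B → syllable 2 (observed: 4).
Rule C → syllable 3 (observed: 4).

A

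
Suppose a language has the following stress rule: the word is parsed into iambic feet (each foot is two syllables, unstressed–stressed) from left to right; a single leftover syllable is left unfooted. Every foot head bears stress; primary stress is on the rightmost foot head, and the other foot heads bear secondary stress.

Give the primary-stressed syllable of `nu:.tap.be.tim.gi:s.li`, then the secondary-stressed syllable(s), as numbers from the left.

Parse left to right into iambic (σˈσ) feet: (nu:.ˈtap) (be.ˈtim) (gi:s.ˈli).
Foot heads (stressed positions): 2, 4, 6.
End Rule Rightmost: primary stress on the rightmost head = syllable 6.
Secondary stress on 2, 4: nu:.ˌtap.be.ˌtim.gi:s.ˈli.

primary 6, secondary 2, 4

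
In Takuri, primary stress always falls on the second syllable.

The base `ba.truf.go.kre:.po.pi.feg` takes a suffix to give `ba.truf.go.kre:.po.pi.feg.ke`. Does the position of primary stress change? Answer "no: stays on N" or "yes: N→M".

Base `ba.truf.go.kre:.po.pi.feg` (7 syllables):
  The word has 7 syllables; the second syllable is syllable 2 (truf).
  → primary stress on syllable 2.
Suffixed `ba.truf.go.kre:.po.pi.feg.ke` (8 syllables):
  The word has 8 syllables; the second syllable is syllable 2 (truf).
  → primary stress on syllable 2.

no: stays on 2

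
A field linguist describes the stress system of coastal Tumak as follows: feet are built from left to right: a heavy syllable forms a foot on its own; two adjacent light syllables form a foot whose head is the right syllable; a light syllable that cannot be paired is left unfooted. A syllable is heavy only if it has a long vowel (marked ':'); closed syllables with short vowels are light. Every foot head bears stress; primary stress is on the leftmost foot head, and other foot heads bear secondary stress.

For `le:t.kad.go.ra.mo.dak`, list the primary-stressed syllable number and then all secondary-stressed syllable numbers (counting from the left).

Weights: 1 le:t H, 2 kad L, 3 go L, 4 ra L, 5 mo L, 6 dak L.
Parse left to right (heavy = foot alone; LL = one foot; stranded L unfooted): (ˈle:t) (kad.ˈgo) (ra.ˈmo) dak.
Foot heads: 1, 3, 5.
Primary stress on the leftmost head = syllable 1.
Secondary stress on 3, 5: ˈle:t.kad.ˌgo.ra.ˌmo.dak.

primary 1, secondary 3, 5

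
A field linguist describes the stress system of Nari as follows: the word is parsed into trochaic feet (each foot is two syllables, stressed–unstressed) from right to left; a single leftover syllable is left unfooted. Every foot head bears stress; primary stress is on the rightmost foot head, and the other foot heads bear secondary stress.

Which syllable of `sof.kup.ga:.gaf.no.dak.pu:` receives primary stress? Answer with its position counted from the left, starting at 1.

Parse right to left into trochaic (ˈσσ) feet: sof (ˈkup.ga:) (ˈgaf.no) (ˈdak.pu:). Syllable 1 is left unfooted.
Foot heads (stressed positions): 2, 4, 6.
End Rule Rightmost: primary stress on the rightmost head = syllable 6.
Primary stress: syllable 6 → sof.kup.ga:.gaf.no.ˈdak.pu:.

6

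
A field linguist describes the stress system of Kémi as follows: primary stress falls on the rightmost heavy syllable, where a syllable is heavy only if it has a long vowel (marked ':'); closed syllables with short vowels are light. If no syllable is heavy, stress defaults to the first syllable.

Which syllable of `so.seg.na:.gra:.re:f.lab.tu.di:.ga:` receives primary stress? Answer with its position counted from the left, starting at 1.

Weights: 1 so L, 2 seg L, 3 na: H, 4 gra: H, 5 re:f H, 6 lab L, 7 tu L, 8 di: H, 9 ga: H.
Heavy syllables in the domain: 3, 4, 5, 8, 9. The rightmost is syllable 9 (ga:).
Primary stress: syllable 9 → so.seg.na:.gra:.re:f.lab.tu.di:.ˈga:.

9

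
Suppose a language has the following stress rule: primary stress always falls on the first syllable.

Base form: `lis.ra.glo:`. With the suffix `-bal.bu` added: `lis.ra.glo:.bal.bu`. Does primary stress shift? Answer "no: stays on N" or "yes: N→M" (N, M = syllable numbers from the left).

Base `lis.ra.glo:` (3 syllables):
  The word has 3 syllables; the first syllable is syllable 1 (lis).
  → primary stress on syllable 1.
Suffixed `lis.ra.glo:.bal.bu` (5 syllables):
  The word has 5 syllables; the first syllable is syllable 1 (lis).
  → primary stress on syllable 1.

no: stays on 1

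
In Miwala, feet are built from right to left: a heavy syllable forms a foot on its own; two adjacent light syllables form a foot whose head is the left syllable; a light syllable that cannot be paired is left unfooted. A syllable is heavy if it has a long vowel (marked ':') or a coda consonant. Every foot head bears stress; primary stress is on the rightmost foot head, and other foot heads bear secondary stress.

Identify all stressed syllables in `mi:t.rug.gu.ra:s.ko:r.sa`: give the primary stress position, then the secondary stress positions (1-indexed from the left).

primary 5, secondary 1, 2, 4

Weights: 1 mi:t H, 2 rug H, 3 gu L, 4 ra:s H, 5 ko:r H, 6 sa L.
Parse right to left (heavy = foot alone; LL = one foot; stranded L unfooted): (ˈmi:t) (ˈrug) gu (ˈra:s) (ˈko:r) sa.
Foot heads: 1, 2, 4, 5.
Primary stress on the rightmost head = syllable 5.
Secondary stress on 1, 2, 4: ˌmi:t.ˌrug.gu.ˌra:s.ˈko:r.sa.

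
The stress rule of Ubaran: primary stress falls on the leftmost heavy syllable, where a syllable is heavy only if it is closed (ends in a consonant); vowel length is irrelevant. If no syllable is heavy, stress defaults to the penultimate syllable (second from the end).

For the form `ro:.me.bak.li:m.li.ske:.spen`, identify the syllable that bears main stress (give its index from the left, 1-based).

Weights: 1 ro: L, 2 me L, 3 bak H, 4 li:m H, 5 li L, 6 ske: L, 7 spen H.
Heavy syllables in the domain: 3, 4, 7. The leftmost is syllable 3 (bak).
Primary stress: syllable 3 → ro:.me.ˈbak.li:m.li.ske:.spen.

3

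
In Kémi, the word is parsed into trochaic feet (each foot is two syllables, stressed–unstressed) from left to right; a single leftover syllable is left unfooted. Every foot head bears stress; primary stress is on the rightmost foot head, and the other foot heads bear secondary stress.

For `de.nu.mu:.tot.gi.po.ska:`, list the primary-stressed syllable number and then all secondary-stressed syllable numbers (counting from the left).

primary 5, secondary 1, 3

Parse left to right into trochaic (ˈσσ) feet: (ˈde.nu) (ˈmu:.tot) (ˈgi.po) ska:. Syllable 7 is left unfooted.
Foot heads (stressed positions): 1, 3, 5.
End Rule Rightmost: primary stress on the rightmost head = syllable 5.
Secondary stress on 1, 3: ˌde.nu.ˌmu:.tot.ˈgi.po.ska:.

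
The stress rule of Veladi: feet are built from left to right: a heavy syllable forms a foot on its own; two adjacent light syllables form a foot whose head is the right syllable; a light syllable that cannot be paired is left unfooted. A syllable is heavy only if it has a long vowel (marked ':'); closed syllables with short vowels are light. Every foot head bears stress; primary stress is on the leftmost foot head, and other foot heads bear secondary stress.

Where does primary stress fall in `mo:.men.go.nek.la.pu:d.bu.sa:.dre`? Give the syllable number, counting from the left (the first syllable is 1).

Weights: 1 mo: H, 2 men L, 3 go L, 4 nek L, 5 la L, 6 pu:d H, 7 bu L, 8 sa: H, 9 dre L.
Parse left to right (heavy = foot alone; LL = one foot; stranded L unfooted): (ˈmo:) (men.ˈgo) (nek.ˈla) (ˈpu:d) bu (ˈsa:) dre.
Foot heads: 1, 3, 5, 6, 8.
Primary stress on the leftmost head = syllable 1.
Primary stress: syllable 1 → ˈmo:.men.go.nek.la.pu:d.bu.sa:.dre.

1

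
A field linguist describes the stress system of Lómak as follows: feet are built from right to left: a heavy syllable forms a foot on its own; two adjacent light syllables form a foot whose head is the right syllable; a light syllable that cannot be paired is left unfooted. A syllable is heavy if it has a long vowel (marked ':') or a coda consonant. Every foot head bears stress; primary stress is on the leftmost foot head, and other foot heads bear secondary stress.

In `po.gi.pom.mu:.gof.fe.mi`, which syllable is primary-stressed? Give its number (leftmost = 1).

Weights: 1 po L, 2 gi L, 3 pom H, 4 mu: H, 5 gof H, 6 fe L, 7 mi L.
Parse right to left (heavy = foot alone; LL = one foot; stranded L unfooted): (po.ˈgi) (ˈpom) (ˈmu:) (ˈgof) (fe.ˈmi).
Foot heads: 2, 3, 4, 5, 7.
Primary stress on the leftmost head = syllable 2.
Primary stress: syllable 2 → po.ˈgi.pom.mu:.gof.fe.mi.

2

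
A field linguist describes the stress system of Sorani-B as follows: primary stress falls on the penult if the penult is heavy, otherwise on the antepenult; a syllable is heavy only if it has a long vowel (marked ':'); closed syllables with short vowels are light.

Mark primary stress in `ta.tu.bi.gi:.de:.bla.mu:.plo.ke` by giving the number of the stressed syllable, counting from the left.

7

Weights: 7 mu: H, 8 plo L, 9 ke L.
The penult (syllable 8, plo) is light, so stress falls on the antepenult (syllable 7, mu:).
Primary stress: syllable 7 → ta.tu.bi.gi:.de:.bla.ˈmu:.plo.ke.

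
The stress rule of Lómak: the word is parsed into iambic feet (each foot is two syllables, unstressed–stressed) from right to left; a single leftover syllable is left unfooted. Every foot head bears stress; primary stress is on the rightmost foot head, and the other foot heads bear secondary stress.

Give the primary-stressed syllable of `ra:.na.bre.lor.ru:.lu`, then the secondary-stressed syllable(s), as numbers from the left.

primary 6, secondary 2, 4

Parse right to left into iambic (σˈσ) feet: (ra:.ˈna) (bre.ˈlor) (ru:.ˈlu).
Foot heads (stressed positions): 2, 4, 6.
End Rule Rightmost: primary stress on the rightmost head = syllable 6.
Secondary stress on 2, 4: ra:.ˌna.bre.ˌlor.ru:.ˈlu.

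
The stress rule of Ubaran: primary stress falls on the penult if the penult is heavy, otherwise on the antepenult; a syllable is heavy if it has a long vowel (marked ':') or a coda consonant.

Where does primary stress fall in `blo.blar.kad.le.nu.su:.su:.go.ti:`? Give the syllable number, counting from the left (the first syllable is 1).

7

Weights: 7 su: H, 8 go L, 9 ti: H.
The penult (syllable 8, go) is light, so stress falls on the antepenult (syllable 7, su:).
Primary stress: syllable 7 → blo.blar.kad.le.nu.su:.ˈsu:.go.ti:.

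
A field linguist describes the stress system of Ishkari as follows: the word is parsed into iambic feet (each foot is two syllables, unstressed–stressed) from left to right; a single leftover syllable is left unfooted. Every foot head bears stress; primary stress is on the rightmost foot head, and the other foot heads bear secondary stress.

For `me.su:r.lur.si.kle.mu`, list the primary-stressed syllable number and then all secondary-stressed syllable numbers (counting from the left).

primary 6, secondary 2, 4

Parse left to right into iambic (σˈσ) feet: (me.ˈsu:r) (lur.ˈsi) (kle.ˈmu).
Foot heads (stressed positions): 2, 4, 6.
End Rule Rightmost: primary stress on the rightmost head = syllable 6.
Secondary stress on 2, 4: me.ˌsu:r.lur.ˌsi.kle.ˈmu.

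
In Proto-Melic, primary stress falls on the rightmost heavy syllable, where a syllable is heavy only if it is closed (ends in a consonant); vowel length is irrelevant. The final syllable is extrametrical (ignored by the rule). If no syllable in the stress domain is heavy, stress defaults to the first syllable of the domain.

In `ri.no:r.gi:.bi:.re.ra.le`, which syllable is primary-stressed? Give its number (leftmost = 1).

The final syllable (7, le) is extrametrical; the stress domain is syllables 1–6.
Weights: 1 ri L, 2 no:r H, 3 gi: L, 4 bi: L, 5 re L, 6 ra L.
Heavy syllables in the domain: 2. The rightmost is syllable 2 (no:r).
Primary stress: syllable 2 → ri.ˈno:r.gi:.bi:.re.ra.le.

2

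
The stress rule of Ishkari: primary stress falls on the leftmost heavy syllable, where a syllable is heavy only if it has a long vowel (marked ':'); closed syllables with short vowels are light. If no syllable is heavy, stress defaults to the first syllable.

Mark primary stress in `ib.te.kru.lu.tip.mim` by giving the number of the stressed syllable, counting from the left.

1

Weights: 1 ib L, 2 te L, 3 kru L, 4 lu L, 5 tip L, 6 mim L.
No heavy syllable in the domain; default to the first syllable = syllable 1.
Primary stress: syllable 1 → ˈib.te.kru.lu.tip.mim.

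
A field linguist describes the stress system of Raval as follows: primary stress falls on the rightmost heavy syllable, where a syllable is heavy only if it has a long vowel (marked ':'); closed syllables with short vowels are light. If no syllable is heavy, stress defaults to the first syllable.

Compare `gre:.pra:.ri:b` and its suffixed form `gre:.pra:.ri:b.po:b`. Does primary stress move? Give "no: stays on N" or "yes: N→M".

Base `gre:.pra:.ri:b` (3 syllables):
  Weights: 1 gre: H, 2 pra: H, 3 ri:b H.
  Heavy syllables in the domain: 1, 2, 3. The rightmost is syllable 3 (ri:b).
  → primary stress on syllable 3.
Suffixed `gre:.pra:.ri:b.po:b` (4 syllables):
  Weights: 1 gre: H, 2 pra: H, 3 ri:b H, 4 po:b H.
  Heavy syllables in the domain: 1, 2, 3, 4. The rightmost is syllable 4 (po:b).
  → primary stress on syllable 4.

yes: 3→4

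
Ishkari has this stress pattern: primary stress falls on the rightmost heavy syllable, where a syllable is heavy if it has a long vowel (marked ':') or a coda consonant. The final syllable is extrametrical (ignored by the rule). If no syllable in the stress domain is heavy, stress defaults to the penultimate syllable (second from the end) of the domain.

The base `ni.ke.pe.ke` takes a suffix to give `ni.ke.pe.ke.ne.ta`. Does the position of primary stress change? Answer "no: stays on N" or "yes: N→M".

Base `ni.ke.pe.ke` (4 syllables):
  The final syllable (4, ke) is extrametrical; the stress domain is syllables 1–3.
  Weights: 1 ni L, 2 ke L, 3 pe L.
  No heavy syllable in the domain; default to the penultimate syllable (second from the end) of the domain = syllable 2.
  → primary stress on syllable 2.
Suffixed `ni.ke.pe.ke.ne.ta` (6 syllables):
  The final syllable (6, ta) is extrametrical; the stress domain is syllables 1–5.
  Weights: 1 ni L, 2 ke L, 3 pe L, 4 ke L, 5 ne L.
  No heavy syllable in the domain; default to the penultimate syllable (second from the end) of the domain = syllable 4.
  → primary stress on syllable 4.

yes: 2→4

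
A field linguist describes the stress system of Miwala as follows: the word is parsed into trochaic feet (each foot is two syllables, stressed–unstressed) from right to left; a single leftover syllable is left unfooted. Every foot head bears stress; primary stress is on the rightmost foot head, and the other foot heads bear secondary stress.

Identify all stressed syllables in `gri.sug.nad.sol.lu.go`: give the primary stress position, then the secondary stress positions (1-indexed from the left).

primary 5, secondary 1, 3

Parse right to left into trochaic (ˈσσ) feet: (ˈgri.sug) (ˈnad.sol) (ˈlu.go).
Foot heads (stressed positions): 1, 3, 5.
End Rule Rightmost: primary stress on the rightmost head = syllable 5.
Secondary stress on 1, 3: ˌgri.sug.ˌnad.sol.ˈlu.go.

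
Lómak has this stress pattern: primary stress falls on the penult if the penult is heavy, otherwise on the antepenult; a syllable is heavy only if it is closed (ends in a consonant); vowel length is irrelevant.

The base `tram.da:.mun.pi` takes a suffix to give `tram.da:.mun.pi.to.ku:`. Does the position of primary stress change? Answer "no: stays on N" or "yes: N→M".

yes: 3→4

Base `tram.da:.mun.pi` (4 syllables):
  Weights: 2 da: L, 3 mun H, 4 pi L.
  The penult (syllable 3, mun) is heavy, so it takes stress.
  → primary stress on syllable 3.
Suffixed `tram.da:.mun.pi.to.ku:` (6 syllables):
  Weights: 4 pi L, 5 to L, 6 ku: L.
  The penult (syllable 5, to) is light, so stress falls on the antepenult (syllable 4, pi).
  → primary stress on syllable 4.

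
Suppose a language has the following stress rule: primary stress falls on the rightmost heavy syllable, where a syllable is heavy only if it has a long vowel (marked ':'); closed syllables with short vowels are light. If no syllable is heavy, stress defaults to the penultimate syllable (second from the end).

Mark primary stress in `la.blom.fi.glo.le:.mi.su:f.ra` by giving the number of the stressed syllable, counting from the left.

7

Weights: 1 la L, 2 blom L, 3 fi L, 4 glo L, 5 le: H, 6 mi L, 7 su:f H, 8 ra L.
Heavy syllables in the domain: 5, 7. The rightmost is syllable 7 (su:f).
Primary stress: syllable 7 → la.blom.fi.glo.le:.mi.ˈsu:f.ra.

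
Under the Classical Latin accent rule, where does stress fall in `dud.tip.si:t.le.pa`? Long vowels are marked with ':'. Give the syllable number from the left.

Classical Latin: stress the penult if heavy (long vowel or closed), else the antepenult.
Weights: 3 si:t H, 4 le L, 5 pa L.
The penult (syllable 4, le) is light, so stress falls on the antepenult (syllable 3, si:t).
Stress on syllable 3: dud.tip.ˈsi:t.le.pa.

3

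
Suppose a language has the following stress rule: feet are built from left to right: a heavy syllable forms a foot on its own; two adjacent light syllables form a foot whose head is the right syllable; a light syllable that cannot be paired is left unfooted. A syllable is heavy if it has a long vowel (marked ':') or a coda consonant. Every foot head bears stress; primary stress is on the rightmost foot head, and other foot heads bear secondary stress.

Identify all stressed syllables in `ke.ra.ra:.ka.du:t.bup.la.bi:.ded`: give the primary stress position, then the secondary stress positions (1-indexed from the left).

Weights: 1 ke L, 2 ra L, 3 ra: H, 4 ka L, 5 du:t H, 6 bup H, 7 la L, 8 bi: H, 9 ded H.
Parse left to right (heavy = foot alone; LL = one foot; stranded L unfooted): (ke.ˈra) (ˈra:) ka (ˈdu:t) (ˈbup) la (ˈbi:) (ˈded).
Foot heads: 2, 3, 5, 6, 8, 9.
Primary stress on the rightmost head = syllable 9.
Secondary stress on 2, 3, 5, 6, 8: ke.ˌra.ˌra:.ka.ˌdu:t.ˌbup.la.ˌbi:.ˈded.

primary 9, secondary 2, 3, 5, 6, 8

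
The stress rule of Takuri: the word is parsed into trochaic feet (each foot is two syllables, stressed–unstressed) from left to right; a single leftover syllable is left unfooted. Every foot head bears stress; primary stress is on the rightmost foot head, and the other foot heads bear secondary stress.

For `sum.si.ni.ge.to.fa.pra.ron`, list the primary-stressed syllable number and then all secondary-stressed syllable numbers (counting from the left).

primary 7, secondary 1, 3, 5

Parse left to right into trochaic (ˈσσ) feet: (ˈsum.si) (ˈni.ge) (ˈto.fa) (ˈpra.ron).
Foot heads (stressed positions): 1, 3, 5, 7.
End Rule Rightmost: primary stress on the rightmost head = syllable 7.
Secondary stress on 1, 3, 5: ˌsum.si.ˌni.ge.ˌto.fa.ˈpra.ron.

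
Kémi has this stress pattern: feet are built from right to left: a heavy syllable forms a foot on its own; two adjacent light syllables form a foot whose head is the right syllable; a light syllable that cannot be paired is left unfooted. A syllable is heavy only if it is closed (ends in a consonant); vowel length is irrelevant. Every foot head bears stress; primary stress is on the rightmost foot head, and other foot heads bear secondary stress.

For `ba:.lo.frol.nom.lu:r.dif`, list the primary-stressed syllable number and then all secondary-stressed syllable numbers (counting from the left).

primary 6, secondary 2, 3, 4, 5

Weights: 1 ba: L, 2 lo L, 3 frol H, 4 nom H, 5 lu:r H, 6 dif H.
Parse right to left (heavy = foot alone; LL = one foot; stranded L unfooted): (ba:.ˈlo) (ˈfrol) (ˈnom) (ˈlu:r) (ˈdif).
Foot heads: 2, 3, 4, 5, 6.
Primary stress on the rightmost head = syllable 6.
Secondary stress on 2, 3, 4, 5: ba:.ˌlo.ˌfrol.ˌnom.ˌlu:r.ˈdif.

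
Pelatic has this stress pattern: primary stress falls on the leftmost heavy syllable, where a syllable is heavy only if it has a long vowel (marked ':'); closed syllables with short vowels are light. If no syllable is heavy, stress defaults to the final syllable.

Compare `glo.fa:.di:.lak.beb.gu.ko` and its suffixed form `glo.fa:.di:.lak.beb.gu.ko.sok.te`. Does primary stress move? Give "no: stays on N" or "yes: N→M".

no: stays on 2

Base `glo.fa:.di:.lak.beb.gu.ko` (7 syllables):
  Weights: 1 glo L, 2 fa: H, 3 di: H, 4 lak L, 5 beb L, 6 gu L, 7 ko L.
  Heavy syllables in the domain: 2, 3. The leftmost is syllable 2 (fa:).
  → primary stress on syllable 2.
Suffixed `glo.fa:.di:.lak.beb.gu.ko.sok.te` (9 syllables):
  Weights: 1 glo L, 2 fa: H, 3 di: H, 4 lak L, 5 beb L, 6 gu L, 7 ko L, 8 sok L, 9 te L.
  Heavy syllables in the domain: 2, 3. The leftmost is syllable 2 (fa:).
  → primary stress on syllable 2.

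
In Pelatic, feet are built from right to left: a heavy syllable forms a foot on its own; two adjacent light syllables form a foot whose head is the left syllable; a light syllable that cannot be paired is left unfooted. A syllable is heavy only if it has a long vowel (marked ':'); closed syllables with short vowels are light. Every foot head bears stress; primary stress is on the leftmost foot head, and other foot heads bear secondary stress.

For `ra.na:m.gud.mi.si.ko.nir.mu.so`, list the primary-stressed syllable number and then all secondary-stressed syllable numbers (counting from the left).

Weights: 1 ra L, 2 na:m H, 3 gud L, 4 mi L, 5 si L, 6 ko L, 7 nir L, 8 mu L, 9 so L.
Parse right to left (heavy = foot alone; LL = one foot; stranded L unfooted): ra (ˈna:m) gud (ˈmi.si) (ˈko.nir) (ˈmu.so).
Foot heads: 2, 4, 6, 8.
Primary stress on the leftmost head = syllable 2.
Secondary stress on 4, 6, 8: ra.ˈna:m.gud.ˌmi.si.ˌko.nir.ˌmu.so.

primary 2, secondary 4, 6, 8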